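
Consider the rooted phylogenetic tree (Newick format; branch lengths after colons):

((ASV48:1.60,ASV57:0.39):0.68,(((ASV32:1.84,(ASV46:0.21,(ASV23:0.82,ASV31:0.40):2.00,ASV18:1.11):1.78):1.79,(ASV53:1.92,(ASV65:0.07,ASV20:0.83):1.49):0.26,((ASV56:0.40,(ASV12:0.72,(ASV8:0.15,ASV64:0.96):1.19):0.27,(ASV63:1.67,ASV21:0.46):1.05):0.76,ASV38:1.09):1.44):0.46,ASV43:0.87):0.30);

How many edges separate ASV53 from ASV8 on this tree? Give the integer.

The MRCA of ASV53 and ASV8 is the node subtending ((ASV32,(ASV46,(ASV23,ASV31),ASV18)),(ASV53,(ASV65,ASV20)),((ASV56,(ASV12,(ASV8,ASV64)),(ASV63,ASV21)),ASV38)).
From ASV53 up to that node: 2 branches. From ASV8 up to the same node: 5 branches. Total: 2 + 5 = 7.

7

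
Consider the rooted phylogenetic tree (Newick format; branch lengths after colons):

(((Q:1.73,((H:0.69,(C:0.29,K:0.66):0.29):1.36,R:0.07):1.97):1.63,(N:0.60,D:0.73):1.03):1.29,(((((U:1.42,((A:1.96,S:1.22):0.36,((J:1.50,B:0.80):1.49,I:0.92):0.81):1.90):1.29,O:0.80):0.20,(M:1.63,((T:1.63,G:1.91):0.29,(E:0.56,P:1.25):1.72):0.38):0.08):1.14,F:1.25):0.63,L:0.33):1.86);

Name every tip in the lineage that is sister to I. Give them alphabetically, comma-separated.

I attaches to the tree at the node subtending ((J,B),I).
The other lineage descending from that same node — the sister group — is (J,B); its 2 tips in alphabetical order are the answer.

B, J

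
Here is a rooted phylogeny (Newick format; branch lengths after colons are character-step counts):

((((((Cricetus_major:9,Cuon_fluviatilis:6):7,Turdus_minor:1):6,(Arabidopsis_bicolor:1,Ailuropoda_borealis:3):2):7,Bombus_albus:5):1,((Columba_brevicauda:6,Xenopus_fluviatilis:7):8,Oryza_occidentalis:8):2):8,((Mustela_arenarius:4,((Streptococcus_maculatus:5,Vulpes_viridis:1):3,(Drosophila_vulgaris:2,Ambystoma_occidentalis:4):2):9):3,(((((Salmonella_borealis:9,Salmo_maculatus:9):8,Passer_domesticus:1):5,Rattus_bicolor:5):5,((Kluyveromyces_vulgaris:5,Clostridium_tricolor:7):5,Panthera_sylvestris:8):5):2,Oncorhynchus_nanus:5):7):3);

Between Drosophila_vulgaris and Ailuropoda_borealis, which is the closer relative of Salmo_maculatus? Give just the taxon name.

Drosophila_vulgaris

The MRCA of Salmo_maculatus and Drosophila_vulgaris subtends ((Mustela_arenarius,((Streptococcus_maculatus,Vulpes_viridis),(Drosophila_vulgaris,Ambystoma_occidentalis))),(((((Salmonella_borealis,Salmo_maculatus),Passer_domesticus),Rattus_bicolor),((Kluyveromyces_vulgaris,Clostridium_tricolor),Panthera_sylvestris)),Oncorhynchus_nanus)) (13 taxa).
The MRCA of Salmo_maculatus and Ailuropoda_borealis is the root, subtending the entire tree (22 taxa).
The first is nested inside the second, so Salmo_maculatus shares a more recent common ancestor with Drosophila_vulgaris.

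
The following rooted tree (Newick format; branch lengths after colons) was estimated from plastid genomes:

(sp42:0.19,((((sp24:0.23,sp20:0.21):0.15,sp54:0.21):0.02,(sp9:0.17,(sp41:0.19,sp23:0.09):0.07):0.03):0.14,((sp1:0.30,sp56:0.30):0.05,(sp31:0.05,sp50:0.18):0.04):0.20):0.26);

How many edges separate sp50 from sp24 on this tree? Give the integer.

The MRCA of sp50 and sp24 is the node subtending ((((sp24,sp20),sp54),(sp9,(sp41,sp23))),((sp1,sp56),(sp31,sp50))).
From sp50 up to that node: 3 branches. From sp24 up to the same node: 4 branches. Total: 3 + 4 = 7.

7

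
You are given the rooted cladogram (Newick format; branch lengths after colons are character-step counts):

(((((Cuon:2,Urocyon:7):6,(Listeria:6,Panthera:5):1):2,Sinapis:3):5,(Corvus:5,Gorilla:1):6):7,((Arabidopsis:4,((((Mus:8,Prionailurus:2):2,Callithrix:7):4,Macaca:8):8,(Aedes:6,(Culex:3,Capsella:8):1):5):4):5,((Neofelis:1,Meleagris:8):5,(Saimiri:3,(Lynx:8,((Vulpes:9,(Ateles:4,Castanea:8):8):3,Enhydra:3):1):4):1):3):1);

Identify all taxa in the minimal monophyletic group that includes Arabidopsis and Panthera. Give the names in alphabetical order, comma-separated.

Aedes, Arabidopsis, Ateles, Callithrix, Capsella, Castanea, Corvus, Culex, Cuon, Enhydra, Gorilla, Listeria, Lynx, Macaca, Meleagris, Mus, Neofelis, Panthera, Prionailurus, Saimiri, Sinapis, Urocyon, Vulpes

Tracing Arabidopsis: it sits inside (Arabidopsis,((((Mus,Prionailurus),Callithrix),Macaca),(Aedes,(Culex,Capsella)))).
Tracing Panthera: it sits inside (Listeria,Panthera).
The smallest clade enclosing both is the whole tree (their MRCA is the root), so the answer is all 23 tips in alphabetical order.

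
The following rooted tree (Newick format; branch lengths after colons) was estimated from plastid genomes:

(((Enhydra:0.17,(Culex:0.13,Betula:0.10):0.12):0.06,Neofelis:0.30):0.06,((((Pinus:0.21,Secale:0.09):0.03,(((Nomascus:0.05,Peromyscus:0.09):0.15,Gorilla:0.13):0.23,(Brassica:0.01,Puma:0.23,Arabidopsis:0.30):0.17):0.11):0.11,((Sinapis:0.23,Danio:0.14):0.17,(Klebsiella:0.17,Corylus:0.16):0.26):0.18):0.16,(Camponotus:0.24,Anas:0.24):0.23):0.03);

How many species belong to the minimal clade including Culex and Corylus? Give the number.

The MRCA of Culex and Corylus is the root, so the clade is the entire tree.
That clade contains 18 terminal taxa: Anas, Arabidopsis, Betula, Brassica, Camponotus, Corylus, Culex, Danio, Enhydra, Gorilla, Klebsiella, Neofelis, Nomascus, Peromyscus, Pinus, Puma, Secale, Sinapis.

18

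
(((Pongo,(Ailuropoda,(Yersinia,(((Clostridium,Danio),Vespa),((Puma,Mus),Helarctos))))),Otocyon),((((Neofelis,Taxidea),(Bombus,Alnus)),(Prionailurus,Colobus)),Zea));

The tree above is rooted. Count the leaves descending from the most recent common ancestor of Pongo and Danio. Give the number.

The MRCA of Pongo and Danio is the node subtending (Pongo,(Ailuropoda,(Yersinia,(((Clostridium,Danio),Vespa),((Puma,Mus),Helarctos))))).
That clade contains 9 terminal taxa: Ailuropoda, Clostridium, Danio, Helarctos, Mus, Pongo, Puma, Vespa, Yersinia.

9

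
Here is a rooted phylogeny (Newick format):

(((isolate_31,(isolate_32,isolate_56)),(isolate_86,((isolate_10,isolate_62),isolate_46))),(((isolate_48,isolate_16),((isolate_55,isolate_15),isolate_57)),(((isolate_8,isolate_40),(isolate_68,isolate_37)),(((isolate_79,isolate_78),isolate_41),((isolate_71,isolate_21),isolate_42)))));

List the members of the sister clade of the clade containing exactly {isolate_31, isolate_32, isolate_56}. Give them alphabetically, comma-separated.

isolate_10, isolate_46, isolate_62, isolate_86

The clade containing exactly {isolate_31, isolate_32, isolate_56} attaches to the tree at the node subtending ((isolate_31,(isolate_32,isolate_56)),(isolate_86,((isolate_10,isolate_62),isolate_46))).
The other lineage descending from that same node — the sister group — is (isolate_86,((isolate_10,isolate_62),isolate_46)); its 4 tips in alphabetical order are the answer.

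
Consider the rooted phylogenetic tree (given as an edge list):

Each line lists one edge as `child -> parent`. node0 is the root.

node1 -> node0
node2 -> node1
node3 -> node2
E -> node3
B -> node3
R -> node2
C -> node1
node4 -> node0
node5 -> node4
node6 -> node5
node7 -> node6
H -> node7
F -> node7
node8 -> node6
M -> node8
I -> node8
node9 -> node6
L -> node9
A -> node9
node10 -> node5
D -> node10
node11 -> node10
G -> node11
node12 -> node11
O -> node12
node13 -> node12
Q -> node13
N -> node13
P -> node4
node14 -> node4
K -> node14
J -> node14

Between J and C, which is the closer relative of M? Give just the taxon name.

J

The MRCA of M and J subtends ((((H,F),(M,I),(L,A)),(D,(G,(O,(Q,N))))),P,(K,J)) (14 taxa).
The MRCA of M and C is the root, subtending the entire tree (18 taxa).
The first is nested inside the second, so M shares a more recent common ancestor with J.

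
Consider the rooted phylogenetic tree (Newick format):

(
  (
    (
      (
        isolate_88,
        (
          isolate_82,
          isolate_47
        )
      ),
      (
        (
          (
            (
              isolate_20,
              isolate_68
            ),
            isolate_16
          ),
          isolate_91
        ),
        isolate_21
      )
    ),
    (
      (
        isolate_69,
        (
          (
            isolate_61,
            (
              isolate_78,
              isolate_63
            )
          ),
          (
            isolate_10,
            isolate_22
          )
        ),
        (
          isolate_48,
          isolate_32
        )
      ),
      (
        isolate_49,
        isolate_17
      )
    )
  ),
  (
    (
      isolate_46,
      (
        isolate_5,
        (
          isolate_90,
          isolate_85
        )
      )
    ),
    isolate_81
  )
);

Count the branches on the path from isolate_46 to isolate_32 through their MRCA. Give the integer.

The MRCA of isolate_46 and isolate_32 is the root of the tree.
From isolate_46 up to that node: 3 branches. From isolate_32 up to the same node: 5 branches. Total: 3 + 5 = 8.

8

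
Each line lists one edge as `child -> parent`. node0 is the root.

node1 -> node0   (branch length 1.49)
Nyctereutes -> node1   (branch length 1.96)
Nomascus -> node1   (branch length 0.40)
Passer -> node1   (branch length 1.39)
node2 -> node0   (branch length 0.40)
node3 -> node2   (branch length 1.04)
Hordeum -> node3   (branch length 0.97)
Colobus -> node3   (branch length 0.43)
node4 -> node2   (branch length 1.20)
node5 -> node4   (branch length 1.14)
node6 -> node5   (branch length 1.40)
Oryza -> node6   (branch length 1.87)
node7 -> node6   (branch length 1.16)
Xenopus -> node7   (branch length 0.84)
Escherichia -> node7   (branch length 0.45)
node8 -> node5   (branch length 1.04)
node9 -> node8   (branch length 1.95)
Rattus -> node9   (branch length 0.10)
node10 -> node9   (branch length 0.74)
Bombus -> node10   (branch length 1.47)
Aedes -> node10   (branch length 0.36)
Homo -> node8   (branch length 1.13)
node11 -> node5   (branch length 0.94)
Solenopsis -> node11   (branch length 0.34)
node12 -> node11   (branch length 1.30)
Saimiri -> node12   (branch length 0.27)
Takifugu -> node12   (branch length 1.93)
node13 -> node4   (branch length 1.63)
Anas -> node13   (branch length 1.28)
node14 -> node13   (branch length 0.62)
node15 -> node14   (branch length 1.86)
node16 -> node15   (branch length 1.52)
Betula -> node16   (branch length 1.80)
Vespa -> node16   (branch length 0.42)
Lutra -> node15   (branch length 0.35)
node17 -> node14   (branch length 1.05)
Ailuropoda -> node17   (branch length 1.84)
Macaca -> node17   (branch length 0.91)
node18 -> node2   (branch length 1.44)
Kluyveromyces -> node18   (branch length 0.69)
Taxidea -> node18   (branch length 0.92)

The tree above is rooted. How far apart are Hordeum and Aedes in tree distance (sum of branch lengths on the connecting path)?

8.44

The path runs Hordeum → … → MRCA → … → Aedes; the MRCA is the node subtending ((Hordeum,Colobus),(((Oryza,(Xenopus,Escherichia)),((Rattus,(Bombus,Aedes)),Homo),(Solenopsis,(Saimiri,Takifugu))),(Anas,(((Betula,Vespa),Lutra),(Ailuropoda,Macaca)))),(Kluyveromyces,Taxidea)).
Branch lengths along that path: 0.97 + 1.04 + 1.20 + 1.14 + 1.04 + 1.95 + 0.74 + 0.36 = 8.44.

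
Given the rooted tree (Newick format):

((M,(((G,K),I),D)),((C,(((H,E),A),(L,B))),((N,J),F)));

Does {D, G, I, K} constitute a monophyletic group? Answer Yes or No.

Yes

The most recent common ancestor of these taxa subtends (((G,K),I),D).
That clade has exactly 4 tips — every listed taxon and nothing else — so the group is monophyletic.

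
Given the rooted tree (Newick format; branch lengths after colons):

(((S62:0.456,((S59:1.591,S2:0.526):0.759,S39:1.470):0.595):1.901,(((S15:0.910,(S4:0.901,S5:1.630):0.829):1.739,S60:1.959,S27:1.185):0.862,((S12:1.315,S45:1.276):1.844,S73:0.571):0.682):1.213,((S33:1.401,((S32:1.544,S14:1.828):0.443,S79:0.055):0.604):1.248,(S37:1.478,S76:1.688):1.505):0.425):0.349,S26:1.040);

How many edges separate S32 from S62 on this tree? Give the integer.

The MRCA of S32 and S62 is the node subtending ((S62,((S59,S2),S39)),(((S15,(S4,S5)),S60,S27),((S12,S45),S73)),((S33,((S32,S14),S79)),(S37,S76))).
From S32 up to that node: 5 branches. From S62 up to the same node: 2 branches. Total: 5 + 2 = 7.

7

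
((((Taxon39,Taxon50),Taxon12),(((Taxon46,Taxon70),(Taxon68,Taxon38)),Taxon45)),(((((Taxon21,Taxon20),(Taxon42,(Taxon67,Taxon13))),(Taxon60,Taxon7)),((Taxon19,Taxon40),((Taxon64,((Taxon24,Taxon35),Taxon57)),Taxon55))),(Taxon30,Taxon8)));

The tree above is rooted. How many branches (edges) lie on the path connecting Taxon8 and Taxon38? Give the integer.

The MRCA of Taxon8 and Taxon38 is the root of the tree.
From Taxon8 up to that node: 3 branches. From Taxon38 up to the same node: 5 branches. Total: 3 + 5 = 8.

8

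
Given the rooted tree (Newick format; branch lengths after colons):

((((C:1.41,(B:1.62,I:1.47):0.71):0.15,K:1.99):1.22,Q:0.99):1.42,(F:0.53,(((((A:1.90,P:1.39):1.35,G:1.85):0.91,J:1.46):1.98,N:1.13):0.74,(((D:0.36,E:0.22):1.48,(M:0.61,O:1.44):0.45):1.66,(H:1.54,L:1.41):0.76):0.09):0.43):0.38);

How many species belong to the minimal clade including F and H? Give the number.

12

The MRCA of F and H is the node subtending (F,(((((A,P),G),J),N),(((D,E),(M,O)),(H,L)))).
That clade contains 12 terminal taxa: A, D, E, F, G, H, J, L, M, N, O, P.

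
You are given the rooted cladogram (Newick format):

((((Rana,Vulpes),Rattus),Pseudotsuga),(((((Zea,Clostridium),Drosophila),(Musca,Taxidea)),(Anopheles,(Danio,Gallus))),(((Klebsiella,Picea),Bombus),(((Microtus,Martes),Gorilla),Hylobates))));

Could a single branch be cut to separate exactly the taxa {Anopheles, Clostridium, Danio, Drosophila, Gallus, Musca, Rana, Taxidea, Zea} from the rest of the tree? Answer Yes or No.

No

The MRCA of the listed taxa is the root, so the smallest clade containing them is the whole tree.
That clade also contains Bombus, Gorilla, Hylobates, Klebsiella, Martes, Microtus, Picea, Pseudotsuga, Rattus, Vulpes, which are not in the proposed group, so the group is not monophyletic.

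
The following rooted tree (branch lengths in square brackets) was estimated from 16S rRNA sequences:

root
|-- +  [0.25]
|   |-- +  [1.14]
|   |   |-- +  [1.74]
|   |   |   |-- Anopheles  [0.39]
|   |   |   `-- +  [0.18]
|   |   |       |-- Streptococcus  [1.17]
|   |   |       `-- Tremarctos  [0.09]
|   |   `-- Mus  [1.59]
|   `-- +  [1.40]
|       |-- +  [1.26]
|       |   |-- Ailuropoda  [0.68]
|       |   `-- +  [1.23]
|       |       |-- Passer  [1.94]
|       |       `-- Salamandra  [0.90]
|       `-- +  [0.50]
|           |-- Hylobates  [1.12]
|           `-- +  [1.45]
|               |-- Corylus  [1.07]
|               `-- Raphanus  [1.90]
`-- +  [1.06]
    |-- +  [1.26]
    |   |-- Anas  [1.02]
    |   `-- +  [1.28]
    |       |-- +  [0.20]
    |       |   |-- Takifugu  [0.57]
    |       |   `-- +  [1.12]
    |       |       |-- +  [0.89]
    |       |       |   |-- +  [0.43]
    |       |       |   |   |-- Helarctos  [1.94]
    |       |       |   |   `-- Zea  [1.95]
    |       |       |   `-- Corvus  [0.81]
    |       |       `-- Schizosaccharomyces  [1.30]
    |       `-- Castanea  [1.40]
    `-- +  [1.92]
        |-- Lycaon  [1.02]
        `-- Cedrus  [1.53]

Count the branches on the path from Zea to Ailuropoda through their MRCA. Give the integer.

12

The MRCA of Zea and Ailuropoda is the root of the tree.
From Zea up to that node: 8 branches. From Ailuropoda up to the same node: 4 branches. Total: 8 + 4 = 12.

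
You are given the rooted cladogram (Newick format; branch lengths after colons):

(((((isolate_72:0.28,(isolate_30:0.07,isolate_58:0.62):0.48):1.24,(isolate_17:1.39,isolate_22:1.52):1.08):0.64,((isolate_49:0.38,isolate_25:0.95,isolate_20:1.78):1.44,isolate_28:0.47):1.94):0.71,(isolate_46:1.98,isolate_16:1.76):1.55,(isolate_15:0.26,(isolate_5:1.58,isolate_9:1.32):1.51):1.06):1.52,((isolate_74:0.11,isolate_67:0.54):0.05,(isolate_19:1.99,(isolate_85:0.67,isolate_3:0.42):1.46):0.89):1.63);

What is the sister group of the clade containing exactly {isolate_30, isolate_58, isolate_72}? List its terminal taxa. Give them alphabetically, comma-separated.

isolate_17, isolate_22

The clade containing exactly {isolate_30, isolate_58, isolate_72} attaches to the tree at the node subtending ((isolate_72,(isolate_30,isolate_58)),(isolate_17,isolate_22)).
The other lineage descending from that same node — the sister group — is (isolate_17,isolate_22); its 2 tips in alphabetical order are the answer.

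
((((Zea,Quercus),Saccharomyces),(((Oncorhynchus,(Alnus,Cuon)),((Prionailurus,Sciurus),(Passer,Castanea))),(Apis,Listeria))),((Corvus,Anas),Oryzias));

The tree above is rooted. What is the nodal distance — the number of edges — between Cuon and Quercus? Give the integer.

The MRCA of Cuon and Quercus is the node subtending (((Zea,Quercus),Saccharomyces),(((Oncorhynchus,(Alnus,Cuon)),((Prionailurus,Sciurus),(Passer,Castanea))),(Apis,Listeria))).
From Cuon up to that node: 5 branches. From Quercus up to the same node: 3 branches. Total: 5 + 3 = 8.

8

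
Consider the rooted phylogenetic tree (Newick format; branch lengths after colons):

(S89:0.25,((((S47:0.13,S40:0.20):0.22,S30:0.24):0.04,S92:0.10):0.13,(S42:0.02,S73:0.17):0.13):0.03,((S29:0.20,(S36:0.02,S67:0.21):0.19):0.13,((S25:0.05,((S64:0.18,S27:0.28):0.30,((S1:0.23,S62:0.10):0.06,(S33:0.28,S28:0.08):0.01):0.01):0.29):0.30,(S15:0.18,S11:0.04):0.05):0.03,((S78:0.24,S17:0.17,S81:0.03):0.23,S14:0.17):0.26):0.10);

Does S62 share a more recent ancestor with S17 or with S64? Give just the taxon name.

S64

The MRCA of S62 and S64 subtends ((S64,S27),((S1,S62),(S33,S28))) (6 taxa).
The MRCA of S62 and S17 subtends ((S29,(S36,S67)),((S25,((S64,S27),((S1,S62),(S33,S28)))),(S15,S11)),((S78,S17,S81),S14)) (16 taxa).
The first is nested inside the second, so S62 shares a more recent common ancestor with S64.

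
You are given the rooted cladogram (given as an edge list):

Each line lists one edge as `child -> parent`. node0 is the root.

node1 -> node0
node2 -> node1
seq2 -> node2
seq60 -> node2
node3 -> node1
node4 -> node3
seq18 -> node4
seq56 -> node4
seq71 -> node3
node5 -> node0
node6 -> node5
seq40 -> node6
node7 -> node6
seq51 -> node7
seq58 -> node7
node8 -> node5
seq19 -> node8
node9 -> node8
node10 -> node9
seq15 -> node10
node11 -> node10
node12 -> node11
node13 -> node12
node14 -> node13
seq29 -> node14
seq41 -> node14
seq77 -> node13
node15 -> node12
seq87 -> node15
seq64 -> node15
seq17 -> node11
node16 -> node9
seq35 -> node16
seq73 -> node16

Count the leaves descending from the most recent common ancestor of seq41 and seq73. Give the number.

The MRCA of seq41 and seq73 is the node subtending ((seq15,((((seq29,seq41),seq77),(seq87,seq64)),seq17)),(seq35,seq73)).
That clade contains 9 terminal taxa: seq15, seq17, seq29, seq35, seq41, seq64, seq73, seq77, seq87.

9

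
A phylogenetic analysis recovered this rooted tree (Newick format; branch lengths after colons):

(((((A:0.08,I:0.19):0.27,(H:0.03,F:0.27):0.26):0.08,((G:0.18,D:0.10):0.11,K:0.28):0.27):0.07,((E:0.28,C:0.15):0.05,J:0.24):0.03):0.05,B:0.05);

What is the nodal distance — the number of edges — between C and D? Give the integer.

The MRCA of C and D is the node subtending ((((A,I),(H,F)),((G,D),K)),((E,C),J)).
From C up to that node: 3 branches. From D up to the same node: 4 branches. Total: 3 + 4 = 7.

7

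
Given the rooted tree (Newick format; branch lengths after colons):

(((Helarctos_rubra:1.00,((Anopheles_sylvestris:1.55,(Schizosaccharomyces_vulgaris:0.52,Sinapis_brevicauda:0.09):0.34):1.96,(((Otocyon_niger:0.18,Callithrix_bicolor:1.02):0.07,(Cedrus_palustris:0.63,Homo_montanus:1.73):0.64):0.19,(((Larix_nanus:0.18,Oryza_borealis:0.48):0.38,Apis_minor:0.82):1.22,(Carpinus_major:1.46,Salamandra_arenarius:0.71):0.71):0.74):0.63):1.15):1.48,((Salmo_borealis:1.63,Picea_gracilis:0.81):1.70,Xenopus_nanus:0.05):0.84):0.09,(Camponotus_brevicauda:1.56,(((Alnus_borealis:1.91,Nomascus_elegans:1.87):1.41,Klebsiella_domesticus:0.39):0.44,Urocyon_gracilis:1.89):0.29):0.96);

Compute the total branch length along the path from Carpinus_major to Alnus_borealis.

The path runs Carpinus_major → … → MRCA → … → Alnus_borealis; the MRCA is the root of the tree.
Branch lengths along that path: 1.46 + 0.71 + 0.74 + 0.63 + 1.15 + 1.48 + 0.09 + 0.96 + 0.29 + 0.44 + 1.41 + 1.91 = 11.27.

11.27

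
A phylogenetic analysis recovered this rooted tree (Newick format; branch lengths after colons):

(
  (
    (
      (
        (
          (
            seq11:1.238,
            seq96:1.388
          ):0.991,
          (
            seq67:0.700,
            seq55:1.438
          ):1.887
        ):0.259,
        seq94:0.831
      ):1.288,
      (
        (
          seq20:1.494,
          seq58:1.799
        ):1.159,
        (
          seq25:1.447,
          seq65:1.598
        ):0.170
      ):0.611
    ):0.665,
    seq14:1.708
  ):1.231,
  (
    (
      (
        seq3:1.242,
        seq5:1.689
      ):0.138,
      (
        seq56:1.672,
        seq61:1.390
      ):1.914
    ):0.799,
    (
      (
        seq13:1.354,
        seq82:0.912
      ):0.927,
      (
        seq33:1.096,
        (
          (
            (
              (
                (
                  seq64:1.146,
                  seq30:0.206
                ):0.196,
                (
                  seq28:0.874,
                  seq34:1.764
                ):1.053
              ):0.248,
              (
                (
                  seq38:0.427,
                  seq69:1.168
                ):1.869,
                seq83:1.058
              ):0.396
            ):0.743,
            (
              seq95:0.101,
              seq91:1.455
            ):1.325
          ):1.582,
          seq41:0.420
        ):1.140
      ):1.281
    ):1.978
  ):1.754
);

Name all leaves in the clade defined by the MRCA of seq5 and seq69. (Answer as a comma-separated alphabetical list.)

seq13, seq28, seq3, seq30, seq33, seq34, seq38, seq41, seq5, seq56, seq61, seq64, seq69, seq82, seq83, seq91, seq95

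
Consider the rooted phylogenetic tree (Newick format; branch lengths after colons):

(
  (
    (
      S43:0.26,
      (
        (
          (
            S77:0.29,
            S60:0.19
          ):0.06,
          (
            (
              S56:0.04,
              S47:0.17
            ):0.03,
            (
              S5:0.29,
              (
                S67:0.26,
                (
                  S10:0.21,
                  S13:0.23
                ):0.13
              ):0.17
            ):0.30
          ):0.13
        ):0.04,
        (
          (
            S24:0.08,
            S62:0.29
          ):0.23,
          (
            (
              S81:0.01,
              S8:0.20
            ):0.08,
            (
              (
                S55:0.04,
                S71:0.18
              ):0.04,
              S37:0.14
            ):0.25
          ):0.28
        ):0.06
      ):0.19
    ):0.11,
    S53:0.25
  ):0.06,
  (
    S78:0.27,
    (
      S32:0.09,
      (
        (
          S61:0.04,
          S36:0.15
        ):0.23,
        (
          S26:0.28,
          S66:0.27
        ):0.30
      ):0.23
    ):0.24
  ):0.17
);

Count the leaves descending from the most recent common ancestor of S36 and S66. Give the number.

4

The MRCA of S36 and S66 is the node subtending ((S61,S36),(S26,S66)).
That clade contains 4 terminal taxa: S26, S36, S61, S66.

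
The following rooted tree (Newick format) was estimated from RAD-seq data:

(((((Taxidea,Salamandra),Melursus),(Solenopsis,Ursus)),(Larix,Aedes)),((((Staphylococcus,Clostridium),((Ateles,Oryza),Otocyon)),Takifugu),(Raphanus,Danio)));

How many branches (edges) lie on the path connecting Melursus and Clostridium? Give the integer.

The MRCA of Melursus and Clostridium is the root of the tree.
From Melursus up to that node: 4 branches. From Clostridium up to the same node: 5 branches. Total: 4 + 5 = 9.

9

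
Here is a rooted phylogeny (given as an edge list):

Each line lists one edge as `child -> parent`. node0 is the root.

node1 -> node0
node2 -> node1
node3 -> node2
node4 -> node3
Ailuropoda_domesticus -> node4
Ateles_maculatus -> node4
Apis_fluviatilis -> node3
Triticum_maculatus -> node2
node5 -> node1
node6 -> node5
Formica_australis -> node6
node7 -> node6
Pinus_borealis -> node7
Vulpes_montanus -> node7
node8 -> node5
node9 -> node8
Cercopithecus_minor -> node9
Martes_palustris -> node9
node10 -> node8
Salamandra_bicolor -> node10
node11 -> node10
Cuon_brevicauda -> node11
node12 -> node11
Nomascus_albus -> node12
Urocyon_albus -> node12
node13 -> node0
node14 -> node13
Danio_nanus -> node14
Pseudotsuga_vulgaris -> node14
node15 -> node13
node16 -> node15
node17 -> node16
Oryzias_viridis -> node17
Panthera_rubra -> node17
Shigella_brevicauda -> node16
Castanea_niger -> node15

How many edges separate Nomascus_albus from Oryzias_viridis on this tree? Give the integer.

12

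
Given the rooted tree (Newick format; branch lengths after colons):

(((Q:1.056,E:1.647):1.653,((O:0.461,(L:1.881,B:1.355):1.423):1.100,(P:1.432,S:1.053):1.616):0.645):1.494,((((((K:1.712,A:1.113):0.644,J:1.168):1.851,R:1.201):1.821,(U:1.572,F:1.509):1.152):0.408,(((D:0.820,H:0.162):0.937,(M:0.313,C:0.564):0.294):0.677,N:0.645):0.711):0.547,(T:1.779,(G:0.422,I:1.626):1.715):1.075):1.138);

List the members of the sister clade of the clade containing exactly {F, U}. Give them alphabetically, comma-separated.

A, J, K, R

The clade containing exactly {F, U} attaches to the tree at the node subtending ((((K,A),J),R),(U,F)).
The other lineage descending from that same node — the sister group — is (((K,A),J),R); its 4 tips in alphabetical order are the answer.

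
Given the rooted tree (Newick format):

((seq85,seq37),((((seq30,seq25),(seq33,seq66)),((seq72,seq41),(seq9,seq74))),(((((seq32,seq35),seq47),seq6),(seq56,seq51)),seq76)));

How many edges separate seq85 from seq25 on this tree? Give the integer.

7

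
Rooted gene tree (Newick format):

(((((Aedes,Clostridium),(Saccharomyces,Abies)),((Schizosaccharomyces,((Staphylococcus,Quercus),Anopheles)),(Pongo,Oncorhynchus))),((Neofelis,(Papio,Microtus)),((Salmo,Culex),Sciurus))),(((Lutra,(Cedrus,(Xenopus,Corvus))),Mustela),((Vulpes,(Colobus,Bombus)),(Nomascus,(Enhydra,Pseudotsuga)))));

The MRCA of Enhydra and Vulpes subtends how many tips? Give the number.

6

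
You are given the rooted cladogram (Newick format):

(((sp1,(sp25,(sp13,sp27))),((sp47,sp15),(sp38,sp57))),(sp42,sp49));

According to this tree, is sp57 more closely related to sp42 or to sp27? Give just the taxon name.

The MRCA of sp57 and sp27 subtends ((sp1,(sp25,(sp13,sp27))),((sp47,sp15),(sp38,sp57))) (8 taxa).
The MRCA of sp57 and sp42 is the root, subtending the entire tree (10 taxa).
The first is nested inside the second, so sp57 shares a more recent common ancestor with sp27.

sp27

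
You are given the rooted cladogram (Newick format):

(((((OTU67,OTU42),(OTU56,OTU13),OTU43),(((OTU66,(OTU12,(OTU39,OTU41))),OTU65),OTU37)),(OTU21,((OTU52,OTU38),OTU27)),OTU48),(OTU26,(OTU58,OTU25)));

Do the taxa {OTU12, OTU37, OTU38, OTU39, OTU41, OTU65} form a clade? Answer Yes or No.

No

The MRCA of the listed taxa subtends ((((OTU67,OTU42),(OTU56,OTU13),OTU43),(((OTU66,(OTU12,(OTU39,OTU41))),OTU65),OTU37)),(OTU21,((OTU52,OTU38),OTU27)),OTU48).
That clade also contains OTU13, OTU21, OTU27, OTU42, OTU43, OTU48, OTU52, OTU56, OTU66, OTU67, which are not in the proposed group, so the group is not monophyletic.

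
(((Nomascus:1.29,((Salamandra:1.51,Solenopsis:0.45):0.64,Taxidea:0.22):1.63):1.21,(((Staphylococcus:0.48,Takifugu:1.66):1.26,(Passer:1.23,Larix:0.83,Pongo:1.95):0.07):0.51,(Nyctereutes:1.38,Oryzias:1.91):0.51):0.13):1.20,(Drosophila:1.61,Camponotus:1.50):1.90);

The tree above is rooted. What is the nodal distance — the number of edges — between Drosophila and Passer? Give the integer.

7

The MRCA of Drosophila and Passer is the root of the tree.
From Drosophila up to that node: 2 branches. From Passer up to the same node: 5 branches. Total: 2 + 5 = 7.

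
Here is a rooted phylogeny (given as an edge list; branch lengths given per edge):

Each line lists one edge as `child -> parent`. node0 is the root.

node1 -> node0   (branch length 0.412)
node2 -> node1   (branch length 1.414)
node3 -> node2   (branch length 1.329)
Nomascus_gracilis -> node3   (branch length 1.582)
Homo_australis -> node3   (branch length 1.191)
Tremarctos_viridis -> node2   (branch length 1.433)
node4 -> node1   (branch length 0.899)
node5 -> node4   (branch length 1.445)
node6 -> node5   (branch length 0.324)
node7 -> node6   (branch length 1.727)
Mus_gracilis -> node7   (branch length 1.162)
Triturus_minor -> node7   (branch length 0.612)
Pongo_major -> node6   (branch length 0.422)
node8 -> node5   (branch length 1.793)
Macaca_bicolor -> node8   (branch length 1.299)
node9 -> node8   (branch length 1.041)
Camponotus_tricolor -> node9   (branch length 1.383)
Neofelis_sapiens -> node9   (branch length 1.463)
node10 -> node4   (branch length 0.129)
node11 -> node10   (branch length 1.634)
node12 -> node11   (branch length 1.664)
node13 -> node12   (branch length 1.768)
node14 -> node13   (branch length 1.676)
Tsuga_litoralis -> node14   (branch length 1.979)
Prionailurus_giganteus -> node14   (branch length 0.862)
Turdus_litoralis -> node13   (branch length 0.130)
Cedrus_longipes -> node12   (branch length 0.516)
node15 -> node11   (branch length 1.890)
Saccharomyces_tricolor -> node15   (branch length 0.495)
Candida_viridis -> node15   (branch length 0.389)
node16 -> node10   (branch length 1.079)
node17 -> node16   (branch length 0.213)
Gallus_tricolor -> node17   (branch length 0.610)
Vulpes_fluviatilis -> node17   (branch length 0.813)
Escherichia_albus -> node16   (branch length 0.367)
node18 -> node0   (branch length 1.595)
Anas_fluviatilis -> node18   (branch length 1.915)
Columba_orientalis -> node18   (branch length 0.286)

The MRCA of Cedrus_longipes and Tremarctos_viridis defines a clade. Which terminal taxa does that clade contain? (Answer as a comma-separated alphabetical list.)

Camponotus_tricolor, Candida_viridis, Cedrus_longipes, Escherichia_albus, Gallus_tricolor, Homo_australis, Macaca_bicolor, Mus_gracilis, Neofelis_sapiens, Nomascus_gracilis, Pongo_major, Prionailurus_giganteus, Saccharomyces_tricolor, Tremarctos_viridis, Triturus_minor, Tsuga_litoralis, Turdus_litoralis, Vulpes_fluviatilis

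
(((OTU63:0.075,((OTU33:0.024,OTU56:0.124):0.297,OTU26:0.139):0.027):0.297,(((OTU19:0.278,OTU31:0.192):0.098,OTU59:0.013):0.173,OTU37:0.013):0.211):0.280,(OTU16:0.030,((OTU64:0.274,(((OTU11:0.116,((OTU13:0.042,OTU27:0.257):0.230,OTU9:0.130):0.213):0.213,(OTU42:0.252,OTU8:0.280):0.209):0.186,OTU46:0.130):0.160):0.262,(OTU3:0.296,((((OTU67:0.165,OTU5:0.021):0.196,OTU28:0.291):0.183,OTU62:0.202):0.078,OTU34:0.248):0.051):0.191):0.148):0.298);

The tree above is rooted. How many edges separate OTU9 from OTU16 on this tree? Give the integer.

The MRCA of OTU9 and OTU16 is the node subtending (OTU16,((OTU64,(((OTU11,((OTU13,OTU27),OTU9)),(OTU42,OTU8)),OTU46)),(OTU3,((((OTU67,OTU5),OTU28),OTU62),OTU34)))).
From OTU9 up to that node: 7 branches. From OTU16 up to the same node: 1 branch. Total: 7 + 1 = 8.

8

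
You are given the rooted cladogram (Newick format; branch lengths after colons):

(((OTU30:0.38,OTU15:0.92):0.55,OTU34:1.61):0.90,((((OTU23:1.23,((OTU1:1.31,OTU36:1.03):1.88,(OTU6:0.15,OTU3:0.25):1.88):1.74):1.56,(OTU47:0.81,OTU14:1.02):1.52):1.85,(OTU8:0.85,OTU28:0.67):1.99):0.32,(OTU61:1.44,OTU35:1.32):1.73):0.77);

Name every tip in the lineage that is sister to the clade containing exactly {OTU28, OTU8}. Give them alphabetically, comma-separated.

OTU1, OTU14, OTU23, OTU3, OTU36, OTU47, OTU6

The clade containing exactly {OTU28, OTU8} attaches to the tree at the node subtending (((OTU23,((OTU1,OTU36),(OTU6,OTU3))),(OTU47,OTU14)),(OTU8,OTU28)).
The other lineage descending from that same node — the sister group — is ((OTU23,((OTU1,OTU36),(OTU6,OTU3))),(OTU47,OTU14)); its 7 tips in alphabetical order are the answer.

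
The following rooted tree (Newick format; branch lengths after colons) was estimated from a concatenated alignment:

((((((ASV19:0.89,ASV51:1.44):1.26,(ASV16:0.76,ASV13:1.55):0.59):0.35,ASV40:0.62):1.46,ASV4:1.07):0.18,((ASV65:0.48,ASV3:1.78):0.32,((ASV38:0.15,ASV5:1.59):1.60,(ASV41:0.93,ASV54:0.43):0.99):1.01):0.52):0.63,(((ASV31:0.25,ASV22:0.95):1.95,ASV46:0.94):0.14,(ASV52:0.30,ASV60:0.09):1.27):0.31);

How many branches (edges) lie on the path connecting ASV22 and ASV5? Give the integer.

The MRCA of ASV22 and ASV5 is the root of the tree.
From ASV22 up to that node: 4 branches. From ASV5 up to the same node: 5 branches. Total: 4 + 5 = 9.

9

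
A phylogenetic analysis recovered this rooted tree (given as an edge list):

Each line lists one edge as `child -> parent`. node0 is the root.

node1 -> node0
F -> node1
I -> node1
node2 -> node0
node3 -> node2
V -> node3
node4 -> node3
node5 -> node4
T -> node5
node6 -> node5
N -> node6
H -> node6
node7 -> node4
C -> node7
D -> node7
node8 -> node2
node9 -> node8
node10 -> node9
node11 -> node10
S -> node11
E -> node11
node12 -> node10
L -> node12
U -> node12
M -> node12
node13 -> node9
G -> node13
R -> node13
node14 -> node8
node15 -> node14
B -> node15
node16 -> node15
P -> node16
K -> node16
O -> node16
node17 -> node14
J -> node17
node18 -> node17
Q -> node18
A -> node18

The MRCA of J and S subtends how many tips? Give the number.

14

The MRCA of J and S is the node subtending ((((S,E),(L,U,M)),(G,R)),((B,(P,K,O)),(J,(Q,A)))).
That clade contains 14 terminal taxa: A, B, E, G, J, K, L, M, O, P, Q, R, S, U.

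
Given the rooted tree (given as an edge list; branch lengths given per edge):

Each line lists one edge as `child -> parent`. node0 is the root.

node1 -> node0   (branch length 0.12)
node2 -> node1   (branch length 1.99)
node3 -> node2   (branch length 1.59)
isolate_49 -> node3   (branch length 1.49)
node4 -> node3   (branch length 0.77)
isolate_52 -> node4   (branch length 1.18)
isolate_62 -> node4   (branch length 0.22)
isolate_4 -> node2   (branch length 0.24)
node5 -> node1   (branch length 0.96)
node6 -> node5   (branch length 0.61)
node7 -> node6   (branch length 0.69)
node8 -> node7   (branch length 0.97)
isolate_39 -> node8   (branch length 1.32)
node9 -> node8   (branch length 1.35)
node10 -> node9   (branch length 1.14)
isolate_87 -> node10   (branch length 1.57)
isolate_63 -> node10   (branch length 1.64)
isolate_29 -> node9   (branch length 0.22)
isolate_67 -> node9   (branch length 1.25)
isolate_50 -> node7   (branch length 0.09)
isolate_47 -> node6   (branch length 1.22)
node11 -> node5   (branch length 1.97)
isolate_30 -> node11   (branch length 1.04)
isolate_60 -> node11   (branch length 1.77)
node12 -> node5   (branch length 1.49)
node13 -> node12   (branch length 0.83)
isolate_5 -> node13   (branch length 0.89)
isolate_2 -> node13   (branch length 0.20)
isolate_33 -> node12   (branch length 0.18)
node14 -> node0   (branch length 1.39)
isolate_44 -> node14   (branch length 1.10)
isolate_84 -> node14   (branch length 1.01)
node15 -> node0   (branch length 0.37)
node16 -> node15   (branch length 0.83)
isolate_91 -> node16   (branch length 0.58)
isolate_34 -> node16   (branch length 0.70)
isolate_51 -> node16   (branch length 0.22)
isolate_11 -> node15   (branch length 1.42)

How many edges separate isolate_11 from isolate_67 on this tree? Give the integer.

The MRCA of isolate_11 and isolate_67 is the root of the tree.
From isolate_11 up to that node: 2 branches. From isolate_67 up to the same node: 7 branches. Total: 2 + 7 = 9.

9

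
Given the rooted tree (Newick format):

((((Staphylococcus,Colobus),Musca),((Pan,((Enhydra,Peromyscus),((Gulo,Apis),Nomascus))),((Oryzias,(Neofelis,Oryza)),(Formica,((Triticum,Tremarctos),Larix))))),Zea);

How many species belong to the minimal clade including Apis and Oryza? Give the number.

13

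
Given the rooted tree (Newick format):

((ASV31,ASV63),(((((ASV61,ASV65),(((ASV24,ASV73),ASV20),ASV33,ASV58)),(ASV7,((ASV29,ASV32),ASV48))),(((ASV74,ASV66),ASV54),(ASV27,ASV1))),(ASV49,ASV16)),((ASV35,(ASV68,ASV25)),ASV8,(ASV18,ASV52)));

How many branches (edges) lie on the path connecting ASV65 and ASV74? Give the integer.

The MRCA of ASV65 and ASV74 is the node subtending ((((ASV61,ASV65),(((ASV24,ASV73),ASV20),ASV33,ASV58)),(ASV7,((ASV29,ASV32),ASV48))),(((ASV74,ASV66),ASV54),(ASV27,ASV1))).
From ASV65 up to that node: 4 branches. From ASV74 up to the same node: 4 branches. Total: 4 + 4 = 8.

8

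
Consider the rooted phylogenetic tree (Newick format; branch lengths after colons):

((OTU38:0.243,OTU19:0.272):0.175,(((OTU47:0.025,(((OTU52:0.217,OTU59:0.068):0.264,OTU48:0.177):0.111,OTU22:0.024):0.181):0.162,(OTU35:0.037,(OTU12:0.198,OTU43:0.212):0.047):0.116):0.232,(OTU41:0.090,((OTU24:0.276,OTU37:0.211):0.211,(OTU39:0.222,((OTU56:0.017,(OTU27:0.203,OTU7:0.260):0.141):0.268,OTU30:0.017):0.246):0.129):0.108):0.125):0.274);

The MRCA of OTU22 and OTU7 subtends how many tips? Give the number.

16

The MRCA of OTU22 and OTU7 is the node subtending (((OTU47,(((OTU52,OTU59),OTU48),OTU22)),(OTU35,(OTU12,OTU43))),(OTU41,((OTU24,OTU37),(OTU39,((OTU56,(OTU27,OTU7)),OTU30))))).
That clade contains 16 terminal taxa: OTU12, OTU22, OTU24, OTU27, OTU30, OTU35, OTU37, OTU39, OTU41, OTU43, OTU47, OTU48, OTU52, OTU56, OTU59, OTU7.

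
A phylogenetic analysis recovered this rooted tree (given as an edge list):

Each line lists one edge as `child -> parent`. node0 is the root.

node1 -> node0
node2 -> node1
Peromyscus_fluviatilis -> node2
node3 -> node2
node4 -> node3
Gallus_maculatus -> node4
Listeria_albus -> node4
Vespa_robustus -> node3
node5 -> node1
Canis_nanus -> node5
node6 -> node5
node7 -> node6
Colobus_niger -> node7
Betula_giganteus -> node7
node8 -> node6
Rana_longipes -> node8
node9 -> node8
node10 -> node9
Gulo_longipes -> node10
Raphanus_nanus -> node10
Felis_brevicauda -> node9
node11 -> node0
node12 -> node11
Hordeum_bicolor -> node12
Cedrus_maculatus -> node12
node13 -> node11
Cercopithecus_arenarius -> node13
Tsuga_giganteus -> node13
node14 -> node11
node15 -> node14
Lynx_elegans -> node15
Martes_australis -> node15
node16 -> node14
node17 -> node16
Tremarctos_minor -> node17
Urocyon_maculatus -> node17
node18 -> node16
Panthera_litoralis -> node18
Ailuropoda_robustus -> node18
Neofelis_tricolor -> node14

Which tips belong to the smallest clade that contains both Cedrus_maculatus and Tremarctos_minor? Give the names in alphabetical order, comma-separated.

Ailuropoda_robustus, Cedrus_maculatus, Cercopithecus_arenarius, Hordeum_bicolor, Lynx_elegans, Martes_australis, Neofelis_tricolor, Panthera_litoralis, Tremarctos_minor, Tsuga_giganteus, Urocyon_maculatus

Tracing Cedrus_maculatus: it sits inside (Hordeum_bicolor,Cedrus_maculatus).
Tracing Tremarctos_minor: it sits inside (Tremarctos_minor,Urocyon_maculatus).
The smallest clade enclosing both is ((Hordeum_bicolor,Cedrus_maculatus),(Cercopithecus_arenarius,Tsuga_giganteus),((Lynx_elegans,Martes_australis),((Tremarctos_minor,Urocyon_maculatus),(Panthera_litoralis,Ailuropoda_robustus)),Neofelis_tricolor)); the answer is its 11 terminal taxa in alphabetical order.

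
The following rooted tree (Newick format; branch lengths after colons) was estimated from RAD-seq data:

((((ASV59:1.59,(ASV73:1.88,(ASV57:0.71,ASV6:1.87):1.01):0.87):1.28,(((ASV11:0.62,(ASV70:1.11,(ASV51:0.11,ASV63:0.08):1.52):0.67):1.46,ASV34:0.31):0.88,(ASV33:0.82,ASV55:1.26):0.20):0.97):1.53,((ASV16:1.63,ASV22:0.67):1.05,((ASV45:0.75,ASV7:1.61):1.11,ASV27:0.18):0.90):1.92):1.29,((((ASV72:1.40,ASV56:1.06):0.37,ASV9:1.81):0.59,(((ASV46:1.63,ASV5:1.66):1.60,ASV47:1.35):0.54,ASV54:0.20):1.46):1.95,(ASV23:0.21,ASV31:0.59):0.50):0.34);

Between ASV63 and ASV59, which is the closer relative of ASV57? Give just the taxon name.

ASV59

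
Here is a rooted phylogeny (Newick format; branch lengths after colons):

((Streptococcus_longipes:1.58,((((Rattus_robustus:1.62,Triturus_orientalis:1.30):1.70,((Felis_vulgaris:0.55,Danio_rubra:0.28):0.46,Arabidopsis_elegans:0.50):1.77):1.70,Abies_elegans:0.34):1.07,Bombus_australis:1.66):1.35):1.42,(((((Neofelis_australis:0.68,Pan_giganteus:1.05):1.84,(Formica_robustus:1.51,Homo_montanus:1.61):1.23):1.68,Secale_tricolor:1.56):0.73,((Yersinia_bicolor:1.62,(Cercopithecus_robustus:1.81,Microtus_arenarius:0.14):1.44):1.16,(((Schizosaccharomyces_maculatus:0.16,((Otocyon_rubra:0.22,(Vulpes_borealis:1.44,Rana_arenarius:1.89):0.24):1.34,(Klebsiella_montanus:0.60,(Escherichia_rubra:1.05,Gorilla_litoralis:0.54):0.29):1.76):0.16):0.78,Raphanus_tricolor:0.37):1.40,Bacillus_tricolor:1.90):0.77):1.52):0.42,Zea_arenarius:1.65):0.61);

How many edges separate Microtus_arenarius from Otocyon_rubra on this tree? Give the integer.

The MRCA of Microtus_arenarius and Otocyon_rubra is the node subtending ((Yersinia_bicolor,(Cercopithecus_robustus,Microtus_arenarius)),(((Schizosaccharomyces_maculatus,((Otocyon_rubra,(Vulpes_borealis,Rana_arenarius)),(Klebsiella_montanus,(Escherichia_rubra,Gorilla_litoralis)))),Raphanus_tricolor),Bacillus_tricolor)).
From Microtus_arenarius up to that node: 3 branches. From Otocyon_rubra up to the same node: 6 branches. Total: 3 + 6 = 9.

9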